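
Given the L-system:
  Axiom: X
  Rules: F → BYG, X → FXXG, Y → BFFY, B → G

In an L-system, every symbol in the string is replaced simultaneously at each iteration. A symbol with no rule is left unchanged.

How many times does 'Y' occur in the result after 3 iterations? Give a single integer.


Answer: 3

Derivation:
Step 0: X  (0 'Y')
Step 1: FXXG  (0 'Y')
Step 2: BYGFXXGFXXGG  (1 'Y')
Step 3: GBFFYGBYGFXXGFXXGGBYGFXXGFXXGGG  (3 'Y')


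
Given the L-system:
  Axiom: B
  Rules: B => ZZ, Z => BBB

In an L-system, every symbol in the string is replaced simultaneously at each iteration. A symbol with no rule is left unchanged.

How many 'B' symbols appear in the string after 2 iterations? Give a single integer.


Step 0: B  (1 'B')
Step 1: ZZ  (0 'B')
Step 2: BBBBBB  (6 'B')

Answer: 6


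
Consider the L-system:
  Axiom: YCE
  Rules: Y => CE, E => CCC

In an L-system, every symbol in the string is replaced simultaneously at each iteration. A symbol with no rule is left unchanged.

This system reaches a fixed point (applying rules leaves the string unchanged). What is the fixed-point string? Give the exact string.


Step 0: YCE
Step 1: CECCCC
Step 2: CCCCCCCC
Step 3: CCCCCCCC  (unchanged — fixed point at step 2)

Answer: CCCCCCCC


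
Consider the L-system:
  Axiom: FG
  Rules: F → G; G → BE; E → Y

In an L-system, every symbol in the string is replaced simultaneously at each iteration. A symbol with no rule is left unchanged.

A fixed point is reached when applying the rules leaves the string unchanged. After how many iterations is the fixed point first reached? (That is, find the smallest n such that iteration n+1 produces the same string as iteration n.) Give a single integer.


Answer: 3

Derivation:
Step 0: FG
Step 1: GBE
Step 2: BEBY
Step 3: BYBY
Step 4: BYBY  (unchanged — fixed point at step 3)


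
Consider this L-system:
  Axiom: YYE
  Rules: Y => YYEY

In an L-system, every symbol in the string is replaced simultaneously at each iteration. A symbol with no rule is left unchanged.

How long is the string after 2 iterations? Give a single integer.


Step 0: length = 3
Step 1: length = 9
Step 2: length = 27

Answer: 27


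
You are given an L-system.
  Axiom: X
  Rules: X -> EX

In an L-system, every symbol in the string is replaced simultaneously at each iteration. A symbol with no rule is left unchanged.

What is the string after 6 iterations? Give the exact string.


Answer: EEEEEEX

Derivation:
Step 0: X
Step 1: EX
Step 2: EEX
Step 3: EEEX
Step 4: EEEEX
Step 5: EEEEEX
Step 6: EEEEEEX


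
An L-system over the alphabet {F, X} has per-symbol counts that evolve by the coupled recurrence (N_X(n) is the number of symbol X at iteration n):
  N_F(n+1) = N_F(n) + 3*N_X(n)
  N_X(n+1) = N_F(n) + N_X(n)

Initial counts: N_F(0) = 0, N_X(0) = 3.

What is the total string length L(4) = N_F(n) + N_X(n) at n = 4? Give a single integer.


Answer: 228

Derivation:
Step 0: N_F=0, N_X=3, L=3
Step 1: N_F=9, N_X=3, L=12
Step 2: N_F=18, N_X=12, L=30
Step 3: N_F=54, N_X=30, L=84
Step 4: N_F=144, N_X=84, L=228


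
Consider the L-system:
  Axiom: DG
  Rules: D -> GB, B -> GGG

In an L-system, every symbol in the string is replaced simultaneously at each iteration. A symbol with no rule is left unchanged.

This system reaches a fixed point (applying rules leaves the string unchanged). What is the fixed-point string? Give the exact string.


Answer: GGGGG

Derivation:
Step 0: DG
Step 1: GBG
Step 2: GGGGG
Step 3: GGGGG  (unchanged — fixed point at step 2)


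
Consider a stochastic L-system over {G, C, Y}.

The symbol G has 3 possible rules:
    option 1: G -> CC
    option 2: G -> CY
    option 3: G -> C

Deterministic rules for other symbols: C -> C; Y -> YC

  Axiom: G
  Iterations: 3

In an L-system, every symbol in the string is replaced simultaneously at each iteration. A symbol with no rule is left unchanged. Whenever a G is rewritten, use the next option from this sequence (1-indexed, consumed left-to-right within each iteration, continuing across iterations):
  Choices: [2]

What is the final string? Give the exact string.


Answer: CYCC

Derivation:
Step 0: G
Step 1: CY  (used choices [2])
Step 2: CYC  (used choices [])
Step 3: CYCC  (used choices [])


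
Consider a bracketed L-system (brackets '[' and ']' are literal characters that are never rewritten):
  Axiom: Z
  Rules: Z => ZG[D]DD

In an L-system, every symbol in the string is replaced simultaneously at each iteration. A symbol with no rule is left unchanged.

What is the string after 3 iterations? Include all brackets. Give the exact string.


Answer: ZG[D]DDG[D]DDG[D]DD

Derivation:
Step 0: Z
Step 1: ZG[D]DD
Step 2: ZG[D]DDG[D]DD
Step 3: ZG[D]DDG[D]DDG[D]DD


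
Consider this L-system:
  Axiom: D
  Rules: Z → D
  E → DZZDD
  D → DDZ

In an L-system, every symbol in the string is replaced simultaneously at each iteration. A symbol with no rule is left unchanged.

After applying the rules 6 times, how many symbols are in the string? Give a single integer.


Answer: 239

Derivation:
Step 0: length = 1
Step 1: length = 3
Step 2: length = 7
Step 3: length = 17
Step 4: length = 41
Step 5: length = 99
Step 6: length = 239


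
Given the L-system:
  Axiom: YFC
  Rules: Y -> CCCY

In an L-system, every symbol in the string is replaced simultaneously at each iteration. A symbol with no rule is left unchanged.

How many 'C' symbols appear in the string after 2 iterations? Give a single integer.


Step 0: YFC  (1 'C')
Step 1: CCCYFC  (4 'C')
Step 2: CCCCCCYFC  (7 'C')

Answer: 7


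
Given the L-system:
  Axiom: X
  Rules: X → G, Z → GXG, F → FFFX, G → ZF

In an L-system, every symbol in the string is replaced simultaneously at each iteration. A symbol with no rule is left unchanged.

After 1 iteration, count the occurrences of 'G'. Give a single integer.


Step 0: X  (0 'G')
Step 1: G  (1 'G')

Answer: 1


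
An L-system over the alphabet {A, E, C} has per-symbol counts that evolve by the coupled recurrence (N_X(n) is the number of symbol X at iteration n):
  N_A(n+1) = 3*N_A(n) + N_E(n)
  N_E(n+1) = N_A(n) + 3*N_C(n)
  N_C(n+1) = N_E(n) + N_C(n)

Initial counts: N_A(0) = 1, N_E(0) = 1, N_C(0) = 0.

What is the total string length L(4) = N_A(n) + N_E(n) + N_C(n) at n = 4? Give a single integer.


Answer: 258

Derivation:
Step 0: N_A=1, N_E=1, N_C=0, L=2
Step 1: N_A=4, N_E=1, N_C=1, L=6
Step 2: N_A=13, N_E=7, N_C=2, L=22
Step 3: N_A=46, N_E=19, N_C=9, L=74
Step 4: N_A=157, N_E=73, N_C=28, L=258


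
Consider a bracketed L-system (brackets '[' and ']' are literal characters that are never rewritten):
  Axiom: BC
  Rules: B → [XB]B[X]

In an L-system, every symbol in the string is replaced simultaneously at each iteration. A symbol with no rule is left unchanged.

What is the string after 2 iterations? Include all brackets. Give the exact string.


Answer: [X[XB]B[X]][XB]B[X][X]C

Derivation:
Step 0: BC
Step 1: [XB]B[X]C
Step 2: [X[XB]B[X]][XB]B[X][X]C


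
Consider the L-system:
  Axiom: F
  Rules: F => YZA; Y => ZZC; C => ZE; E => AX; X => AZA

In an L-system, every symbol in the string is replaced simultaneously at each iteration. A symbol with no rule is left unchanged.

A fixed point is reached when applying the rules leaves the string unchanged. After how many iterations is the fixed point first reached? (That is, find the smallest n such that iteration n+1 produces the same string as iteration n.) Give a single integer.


Step 0: F
Step 1: YZA
Step 2: ZZCZA
Step 3: ZZZEZA
Step 4: ZZZAXZA
Step 5: ZZZAAZAZA
Step 6: ZZZAAZAZA  (unchanged — fixed point at step 5)

Answer: 5


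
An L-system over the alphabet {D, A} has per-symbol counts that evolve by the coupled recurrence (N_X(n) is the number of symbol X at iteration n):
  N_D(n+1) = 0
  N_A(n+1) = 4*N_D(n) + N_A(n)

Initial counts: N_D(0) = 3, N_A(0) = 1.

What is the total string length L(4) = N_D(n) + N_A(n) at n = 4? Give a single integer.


Answer: 13

Derivation:
Step 0: N_D=3, N_A=1, L=4
Step 1: N_D=0, N_A=13, L=13
Step 2: N_D=0, N_A=13, L=13
Step 3: N_D=0, N_A=13, L=13
Step 4: N_D=0, N_A=13, L=13


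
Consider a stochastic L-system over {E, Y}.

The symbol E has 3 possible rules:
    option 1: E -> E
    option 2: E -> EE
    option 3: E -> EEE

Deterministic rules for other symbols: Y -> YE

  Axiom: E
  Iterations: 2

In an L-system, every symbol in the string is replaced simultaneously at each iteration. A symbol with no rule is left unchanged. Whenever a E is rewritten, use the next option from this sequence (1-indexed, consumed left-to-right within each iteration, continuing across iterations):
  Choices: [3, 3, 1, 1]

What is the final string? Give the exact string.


Step 0: E
Step 1: EEE  (used choices [3])
Step 2: EEEEE  (used choices [3, 1, 1])

Answer: EEEEE


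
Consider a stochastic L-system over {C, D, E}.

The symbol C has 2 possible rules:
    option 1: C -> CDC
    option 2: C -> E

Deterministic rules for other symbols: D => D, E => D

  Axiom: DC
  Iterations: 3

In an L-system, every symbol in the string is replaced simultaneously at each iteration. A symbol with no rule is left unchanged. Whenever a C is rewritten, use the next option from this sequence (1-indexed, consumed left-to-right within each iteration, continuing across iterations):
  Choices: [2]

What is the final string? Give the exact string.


Answer: DD

Derivation:
Step 0: DC
Step 1: DE  (used choices [2])
Step 2: DD  (used choices [])
Step 3: DD  (used choices [])


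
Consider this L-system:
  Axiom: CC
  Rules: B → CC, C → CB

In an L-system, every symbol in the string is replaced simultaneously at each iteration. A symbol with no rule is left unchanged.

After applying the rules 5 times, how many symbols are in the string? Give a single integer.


Step 0: length = 2
Step 1: length = 4
Step 2: length = 8
Step 3: length = 16
Step 4: length = 32
Step 5: length = 64

Answer: 64


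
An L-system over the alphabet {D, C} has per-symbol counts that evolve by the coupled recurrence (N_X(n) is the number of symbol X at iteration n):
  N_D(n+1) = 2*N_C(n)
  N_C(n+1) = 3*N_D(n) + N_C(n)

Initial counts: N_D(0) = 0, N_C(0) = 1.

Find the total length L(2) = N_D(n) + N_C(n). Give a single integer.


Answer: 9

Derivation:
Step 0: N_D=0, N_C=1, L=1
Step 1: N_D=2, N_C=1, L=3
Step 2: N_D=2, N_C=7, L=9


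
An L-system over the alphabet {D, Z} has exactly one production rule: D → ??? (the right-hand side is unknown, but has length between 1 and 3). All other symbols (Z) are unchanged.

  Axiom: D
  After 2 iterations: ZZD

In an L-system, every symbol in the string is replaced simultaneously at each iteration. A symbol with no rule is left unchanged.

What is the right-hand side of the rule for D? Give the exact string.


Answer: ZD

Derivation:
Trying D → ZD:
  Step 0: D
  Step 1: ZD
  Step 2: ZZD
Matches the given result.


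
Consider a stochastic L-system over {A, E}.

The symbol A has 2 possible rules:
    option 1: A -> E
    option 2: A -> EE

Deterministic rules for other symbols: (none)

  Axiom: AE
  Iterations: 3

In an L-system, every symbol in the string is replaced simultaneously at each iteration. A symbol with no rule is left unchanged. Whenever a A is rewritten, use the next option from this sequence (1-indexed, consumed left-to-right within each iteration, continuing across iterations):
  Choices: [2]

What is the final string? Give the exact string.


Step 0: AE
Step 1: EEE  (used choices [2])
Step 2: EEE  (used choices [])
Step 3: EEE  (used choices [])

Answer: EEE


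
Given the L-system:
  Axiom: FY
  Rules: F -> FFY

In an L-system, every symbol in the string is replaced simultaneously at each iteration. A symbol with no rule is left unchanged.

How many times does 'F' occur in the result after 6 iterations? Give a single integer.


Step 0: FY  (1 'F')
Step 1: FFYY  (2 'F')
Step 2: FFYFFYYY  (4 'F')
Step 3: FFYFFYYFFYFFYYYY  (8 'F')
Step 4: FFYFFYYFFYFFYYYFFYFFYYFFYFFYYYYY  (16 'F')
Step 5: FFYFFYYFFYFFYYYFFYFFYYFFYFFYYYYFFYFFYYFFYFFYYYFFYFFYYFFYFFYYYYYY  (32 'F')
Step 6: FFYFFYYFFYFFYYYFFYFFYYFFYFFYYYYFFYFFYYFFYFFYYYFFYFFYYFFYFFYYYYYFFYFFYYFFYFFYYYFFYFFYYFFYFFYYYYFFYFFYYFFYFFYYYFFYFFYYFFYFFYYYYYYY  (64 'F')

Answer: 64


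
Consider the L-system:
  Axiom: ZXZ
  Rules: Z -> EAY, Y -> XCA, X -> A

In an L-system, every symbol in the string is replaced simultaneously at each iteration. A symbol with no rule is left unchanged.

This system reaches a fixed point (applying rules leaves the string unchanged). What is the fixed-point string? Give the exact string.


Step 0: ZXZ
Step 1: EAYAEAY
Step 2: EAXCAAEAXCA
Step 3: EAACAAEAACA
Step 4: EAACAAEAACA  (unchanged — fixed point at step 3)

Answer: EAACAAEAACA


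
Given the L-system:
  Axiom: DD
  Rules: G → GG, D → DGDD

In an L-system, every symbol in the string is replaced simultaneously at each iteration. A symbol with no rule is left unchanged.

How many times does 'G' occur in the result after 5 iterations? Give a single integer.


Answer: 422

Derivation:
Step 0: DD  (0 'G')
Step 1: DGDDDGDD  (2 'G')
Step 2: DGDDGGDGDDDGDDDGDDGGDGDDDGDD  (10 'G')
Step 3: DGDDGGDGDDDGDDGGGGDGDDGGDGDDDGDDDGDDGGDGDDDGDDDGDDGGDGDDDGDDGGGGDGDDGGDGDDDGDDDGDDGGDGDDDGDD  (38 'G')
Step 4: DGDDGGDGDDDGDDGGGGDGDDGGDGDDDGDDDGDDGGDGDDDGDDGGGGGGGGDGDDGGDGDDDGDDGGGGDGDDGGDGDDDGDDDGDDGGDGDDDGDDDGDDGGDGDDDGDDGGGGDGDDGGDGDDDGDDDGDDGGDGDDDGDDDGDDGGDGDDDGDDGGGGDGDDGGDGDDDGDDDGDDGGDGDDDGDDGGGGGGGGDGDDGGDGDDDGDDGGGGDGDDGGDGDDDGDDDGDDGGDGDDDGDDDGDDGGDGDDDGDDGGGGDGDDGGDGDDDGDDDGDDGGDGDDDGDD  (130 'G')
Step 5: DGDDGGDGDDDGDDGGGGDGDDGGDGDDDGDDDGDDGGDGDDDGDDGGGGGGGGDGDDGGDGDDDGDDGGGGDGDDGGDGDDDGDDDGDDGGDGDDDGDDDGDDGGDGDDDGDDGGGGDGDDGGDGDDDGDDDGDDGGDGDDDGDDGGGGGGGGGGGGGGGGDGDDGGDGDDDGDDGGGGDGDDGGDGDDDGDDDGDDGGDGDDDGDDGGGGGGGGDGDDGGDGDDDGDDGGGGDGDDGGDGDDDGDDDGDDGGDGDDDGDDDGDDGGDGDDDGDDGGGGDGDDGGDGDDDGDDDGDDGGDGDDDGDDDGDDGGDGDDDGDDGGGGDGDDGGDGDDDGDDDGDDGGDGDDDGDDGGGGGGGGDGDDGGDGDDDGDDGGGGDGDDGGDGDDDGDDDGDDGGDGDDDGDDDGDDGGDGDDDGDDGGGGDGDDGGDGDDDGDDDGDDGGDGDDDGDDDGDDGGDGDDDGDDGGGGDGDDGGDGDDDGDDDGDDGGDGDDDGDDGGGGGGGGDGDDGGDGDDDGDDGGGGDGDDGGDGDDDGDDDGDDGGDGDDDGDDDGDDGGDGDDDGDDGGGGDGDDGGDGDDDGDDDGDDGGDGDDDGDDGGGGGGGGGGGGGGGGDGDDGGDGDDDGDDGGGGDGDDGGDGDDDGDDDGDDGGDGDDDGDDGGGGGGGGDGDDGGDGDDDGDDGGGGDGDDGGDGDDDGDDDGDDGGDGDDDGDDDGDDGGDGDDDGDDGGGGDGDDGGDGDDDGDDDGDDGGDGDDDGDDDGDDGGDGDDDGDDGGGGDGDDGGDGDDDGDDDGDDGGDGDDDGDDGGGGGGGGDGDDGGDGDDDGDDGGGGDGDDGGDGDDDGDDDGDDGGDGDDDGDDDGDDGGDGDDDGDDGGGGDGDDGGDGDDDGDDDGDDGGDGDDDGDD  (422 'G')


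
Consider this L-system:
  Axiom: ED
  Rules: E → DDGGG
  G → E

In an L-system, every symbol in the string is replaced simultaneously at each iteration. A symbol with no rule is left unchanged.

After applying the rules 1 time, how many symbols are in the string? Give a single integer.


Answer: 6

Derivation:
Step 0: length = 2
Step 1: length = 6


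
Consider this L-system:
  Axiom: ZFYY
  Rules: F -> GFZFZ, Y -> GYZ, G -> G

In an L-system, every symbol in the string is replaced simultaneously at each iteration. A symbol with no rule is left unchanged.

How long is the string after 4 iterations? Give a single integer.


Step 0: length = 4
Step 1: length = 12
Step 2: length = 24
Step 3: length = 44
Step 4: length = 80

Answer: 80


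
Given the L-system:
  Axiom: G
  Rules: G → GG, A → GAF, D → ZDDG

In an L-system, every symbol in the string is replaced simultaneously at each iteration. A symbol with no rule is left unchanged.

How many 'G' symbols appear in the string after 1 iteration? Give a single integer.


Answer: 2

Derivation:
Step 0: G  (1 'G')
Step 1: GG  (2 'G')


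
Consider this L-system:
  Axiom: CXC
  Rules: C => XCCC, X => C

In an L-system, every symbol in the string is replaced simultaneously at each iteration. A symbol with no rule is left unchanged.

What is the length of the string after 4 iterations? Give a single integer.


Step 0: length = 3
Step 1: length = 9
Step 2: length = 30
Step 3: length = 99
Step 4: length = 327

Answer: 327


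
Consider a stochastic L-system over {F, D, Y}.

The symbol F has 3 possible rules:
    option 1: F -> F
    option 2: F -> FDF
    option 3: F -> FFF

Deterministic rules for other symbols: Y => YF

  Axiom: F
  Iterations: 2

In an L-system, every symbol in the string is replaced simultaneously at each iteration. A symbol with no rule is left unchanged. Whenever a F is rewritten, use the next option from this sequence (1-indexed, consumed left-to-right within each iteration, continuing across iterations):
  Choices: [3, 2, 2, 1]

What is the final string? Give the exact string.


Step 0: F
Step 1: FFF  (used choices [3])
Step 2: FDFFDFF  (used choices [2, 2, 1])

Answer: FDFFDFF


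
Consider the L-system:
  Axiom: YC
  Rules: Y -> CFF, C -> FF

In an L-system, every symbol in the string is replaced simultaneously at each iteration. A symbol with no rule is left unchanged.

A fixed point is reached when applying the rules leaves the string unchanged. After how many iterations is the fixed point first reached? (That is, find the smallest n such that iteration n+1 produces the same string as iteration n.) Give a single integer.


Step 0: YC
Step 1: CFFFF
Step 2: FFFFFF
Step 3: FFFFFF  (unchanged — fixed point at step 2)

Answer: 2


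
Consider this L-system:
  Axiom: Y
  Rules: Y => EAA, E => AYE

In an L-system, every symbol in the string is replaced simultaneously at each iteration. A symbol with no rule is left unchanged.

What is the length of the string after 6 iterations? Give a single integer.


Step 0: length = 1
Step 1: length = 3
Step 2: length = 5
Step 3: length = 9
Step 4: length = 15
Step 5: length = 25
Step 6: length = 41

Answer: 41


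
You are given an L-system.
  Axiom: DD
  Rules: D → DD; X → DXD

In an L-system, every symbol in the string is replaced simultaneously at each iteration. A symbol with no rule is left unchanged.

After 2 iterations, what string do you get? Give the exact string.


Step 0: DD
Step 1: DDDD
Step 2: DDDDDDDD

Answer: DDDDDDDD


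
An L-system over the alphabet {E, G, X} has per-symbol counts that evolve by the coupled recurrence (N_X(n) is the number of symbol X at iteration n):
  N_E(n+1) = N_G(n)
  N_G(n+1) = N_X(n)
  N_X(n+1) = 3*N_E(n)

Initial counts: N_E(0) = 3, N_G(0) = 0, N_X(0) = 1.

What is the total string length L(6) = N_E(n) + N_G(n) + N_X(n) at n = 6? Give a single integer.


Answer: 36

Derivation:
Step 0: N_E=3, N_G=0, N_X=1, L=4
Step 1: N_E=0, N_G=1, N_X=9, L=10
Step 2: N_E=1, N_G=9, N_X=0, L=10
Step 3: N_E=9, N_G=0, N_X=3, L=12
Step 4: N_E=0, N_G=3, N_X=27, L=30
Step 5: N_E=3, N_G=27, N_X=0, L=30
Step 6: N_E=27, N_G=0, N_X=9, L=36


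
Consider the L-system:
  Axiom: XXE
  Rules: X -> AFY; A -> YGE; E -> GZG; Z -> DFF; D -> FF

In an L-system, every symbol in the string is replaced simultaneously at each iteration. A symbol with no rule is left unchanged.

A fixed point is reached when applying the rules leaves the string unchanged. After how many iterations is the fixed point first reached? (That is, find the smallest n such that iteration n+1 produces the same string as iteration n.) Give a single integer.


Answer: 5

Derivation:
Step 0: XXE
Step 1: AFYAFYGZG
Step 2: YGEFYYGEFYGDFFG
Step 3: YGGZGFYYGGZGFYGFFFFG
Step 4: YGGDFFGFYYGGDFFGFYGFFFFG
Step 5: YGGFFFFGFYYGGFFFFGFYGFFFFG
Step 6: YGGFFFFGFYYGGFFFFGFYGFFFFG  (unchanged — fixed point at step 5)


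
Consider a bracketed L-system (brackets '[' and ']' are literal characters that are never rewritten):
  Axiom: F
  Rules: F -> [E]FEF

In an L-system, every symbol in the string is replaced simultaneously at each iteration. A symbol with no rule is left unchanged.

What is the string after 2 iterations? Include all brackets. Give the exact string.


Answer: [E][E]FEFE[E]FEF

Derivation:
Step 0: F
Step 1: [E]FEF
Step 2: [E][E]FEFE[E]FEF


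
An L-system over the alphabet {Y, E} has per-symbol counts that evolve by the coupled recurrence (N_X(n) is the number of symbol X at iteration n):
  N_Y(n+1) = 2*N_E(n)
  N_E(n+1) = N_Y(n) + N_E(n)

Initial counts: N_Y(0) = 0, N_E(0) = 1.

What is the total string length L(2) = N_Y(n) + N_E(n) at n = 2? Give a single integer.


Step 0: N_Y=0, N_E=1, L=1
Step 1: N_Y=2, N_E=1, L=3
Step 2: N_Y=2, N_E=3, L=5

Answer: 5


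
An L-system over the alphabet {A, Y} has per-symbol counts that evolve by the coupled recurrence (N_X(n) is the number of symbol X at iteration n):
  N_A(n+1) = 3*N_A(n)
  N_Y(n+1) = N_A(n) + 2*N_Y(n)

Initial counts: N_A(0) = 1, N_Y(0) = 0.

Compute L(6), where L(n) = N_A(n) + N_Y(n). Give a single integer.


Answer: 1394

Derivation:
Step 0: N_A=1, N_Y=0, L=1
Step 1: N_A=3, N_Y=1, L=4
Step 2: N_A=9, N_Y=5, L=14
Step 3: N_A=27, N_Y=19, L=46
Step 4: N_A=81, N_Y=65, L=146
Step 5: N_A=243, N_Y=211, L=454
Step 6: N_A=729, N_Y=665, L=1394


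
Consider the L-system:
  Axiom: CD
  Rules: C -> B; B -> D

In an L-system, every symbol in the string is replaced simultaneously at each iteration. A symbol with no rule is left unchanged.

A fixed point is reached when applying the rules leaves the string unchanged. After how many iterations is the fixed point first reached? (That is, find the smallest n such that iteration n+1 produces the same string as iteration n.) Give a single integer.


Answer: 2

Derivation:
Step 0: CD
Step 1: BD
Step 2: DD
Step 3: DD  (unchanged — fixed point at step 2)


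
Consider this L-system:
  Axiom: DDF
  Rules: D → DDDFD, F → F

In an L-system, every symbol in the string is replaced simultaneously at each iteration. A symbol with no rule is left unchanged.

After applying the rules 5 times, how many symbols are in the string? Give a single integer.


Step 0: length = 3
Step 1: length = 11
Step 2: length = 43
Step 3: length = 171
Step 4: length = 683
Step 5: length = 2731

Answer: 2731


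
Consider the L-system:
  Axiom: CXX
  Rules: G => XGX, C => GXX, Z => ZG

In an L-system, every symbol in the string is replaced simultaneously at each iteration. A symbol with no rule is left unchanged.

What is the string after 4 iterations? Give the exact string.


Answer: XXXGXXXXXXX

Derivation:
Step 0: CXX
Step 1: GXXXX
Step 2: XGXXXXX
Step 3: XXGXXXXXX
Step 4: XXXGXXXXXXX


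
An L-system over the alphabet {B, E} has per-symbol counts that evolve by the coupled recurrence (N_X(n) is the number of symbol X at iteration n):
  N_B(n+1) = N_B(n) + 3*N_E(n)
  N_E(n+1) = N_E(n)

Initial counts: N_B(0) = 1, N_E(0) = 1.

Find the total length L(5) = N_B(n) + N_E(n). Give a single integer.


Answer: 17

Derivation:
Step 0: N_B=1, N_E=1, L=2
Step 1: N_B=4, N_E=1, L=5
Step 2: N_B=7, N_E=1, L=8
Step 3: N_B=10, N_E=1, L=11
Step 4: N_B=13, N_E=1, L=14
Step 5: N_B=16, N_E=1, L=17


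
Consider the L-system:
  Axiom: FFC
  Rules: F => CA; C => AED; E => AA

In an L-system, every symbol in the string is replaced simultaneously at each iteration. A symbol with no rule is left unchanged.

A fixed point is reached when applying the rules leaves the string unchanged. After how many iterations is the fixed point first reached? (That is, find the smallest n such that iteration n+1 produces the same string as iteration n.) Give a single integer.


Step 0: FFC
Step 1: CACAAED
Step 2: AEDAAEDAAAAD
Step 3: AAADAAAADAAAAD
Step 4: AAADAAAADAAAAD  (unchanged — fixed point at step 3)

Answer: 3


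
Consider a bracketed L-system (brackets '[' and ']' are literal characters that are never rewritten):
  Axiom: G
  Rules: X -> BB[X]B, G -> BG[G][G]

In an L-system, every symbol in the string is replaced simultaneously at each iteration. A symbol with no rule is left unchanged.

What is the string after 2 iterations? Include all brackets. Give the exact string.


Step 0: G
Step 1: BG[G][G]
Step 2: BBG[G][G][BG[G][G]][BG[G][G]]

Answer: BBG[G][G][BG[G][G]][BG[G][G]]


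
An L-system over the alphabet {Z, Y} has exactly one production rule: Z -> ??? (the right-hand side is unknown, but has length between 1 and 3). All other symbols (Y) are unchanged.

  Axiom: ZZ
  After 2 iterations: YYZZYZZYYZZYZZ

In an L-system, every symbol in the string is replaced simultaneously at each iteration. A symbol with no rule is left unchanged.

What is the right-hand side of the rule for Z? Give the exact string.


Answer: YZZ

Derivation:
Trying Z -> YZZ:
  Step 0: ZZ
  Step 1: YZZYZZ
  Step 2: YYZZYZZYYZZYZZ
Matches the given result.


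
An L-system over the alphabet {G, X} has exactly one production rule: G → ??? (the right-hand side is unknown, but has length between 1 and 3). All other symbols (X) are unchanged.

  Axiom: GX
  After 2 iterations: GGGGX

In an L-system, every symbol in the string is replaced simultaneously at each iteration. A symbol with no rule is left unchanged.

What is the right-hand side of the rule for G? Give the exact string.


Trying G → GG:
  Step 0: GX
  Step 1: GGX
  Step 2: GGGGX
Matches the given result.

Answer: GG


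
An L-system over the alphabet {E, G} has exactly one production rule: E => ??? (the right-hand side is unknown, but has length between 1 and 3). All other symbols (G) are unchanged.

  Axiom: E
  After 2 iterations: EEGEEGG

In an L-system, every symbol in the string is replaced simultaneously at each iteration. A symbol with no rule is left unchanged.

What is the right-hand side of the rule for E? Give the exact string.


Answer: EEG

Derivation:
Trying E => EEG:
  Step 0: E
  Step 1: EEG
  Step 2: EEGEEGG
Matches the given result.


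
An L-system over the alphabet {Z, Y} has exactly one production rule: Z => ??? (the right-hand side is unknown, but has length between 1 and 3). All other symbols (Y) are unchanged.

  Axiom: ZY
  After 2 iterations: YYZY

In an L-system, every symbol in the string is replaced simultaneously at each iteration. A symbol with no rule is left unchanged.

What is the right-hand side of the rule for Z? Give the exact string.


Answer: YZ

Derivation:
Trying Z => YZ:
  Step 0: ZY
  Step 1: YZY
  Step 2: YYZY
Matches the given result.


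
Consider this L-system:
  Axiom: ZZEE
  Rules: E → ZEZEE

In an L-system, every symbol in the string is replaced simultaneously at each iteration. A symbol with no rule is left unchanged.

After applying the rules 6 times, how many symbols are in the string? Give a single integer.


Step 0: length = 4
Step 1: length = 12
Step 2: length = 36
Step 3: length = 108
Step 4: length = 324
Step 5: length = 972
Step 6: length = 2916

Answer: 2916


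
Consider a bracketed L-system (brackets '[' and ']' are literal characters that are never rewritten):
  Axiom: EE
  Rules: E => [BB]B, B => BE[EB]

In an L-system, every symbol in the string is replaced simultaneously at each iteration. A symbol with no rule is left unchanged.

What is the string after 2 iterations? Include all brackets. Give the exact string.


Step 0: EE
Step 1: [BB]B[BB]B
Step 2: [BE[EB]BE[EB]]BE[EB][BE[EB]BE[EB]]BE[EB]

Answer: [BE[EB]BE[EB]]BE[EB][BE[EB]BE[EB]]BE[EB]


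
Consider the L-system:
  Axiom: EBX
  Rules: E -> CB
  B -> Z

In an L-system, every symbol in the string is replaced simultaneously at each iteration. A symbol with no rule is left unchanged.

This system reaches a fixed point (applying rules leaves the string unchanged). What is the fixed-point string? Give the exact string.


Step 0: EBX
Step 1: CBZX
Step 2: CZZX
Step 3: CZZX  (unchanged — fixed point at step 2)

Answer: CZZX


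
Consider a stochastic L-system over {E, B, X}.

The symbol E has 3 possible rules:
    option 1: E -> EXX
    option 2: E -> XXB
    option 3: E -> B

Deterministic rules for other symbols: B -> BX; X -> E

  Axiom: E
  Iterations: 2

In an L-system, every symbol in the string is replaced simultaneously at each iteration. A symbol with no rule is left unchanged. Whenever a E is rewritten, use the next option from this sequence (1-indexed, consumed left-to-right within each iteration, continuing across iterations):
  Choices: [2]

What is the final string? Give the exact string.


Step 0: E
Step 1: XXB  (used choices [2])
Step 2: EEBX  (used choices [])

Answer: EEBX


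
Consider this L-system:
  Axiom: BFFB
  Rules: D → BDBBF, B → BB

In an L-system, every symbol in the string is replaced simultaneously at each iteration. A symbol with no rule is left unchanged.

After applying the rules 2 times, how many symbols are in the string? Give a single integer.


Answer: 10

Derivation:
Step 0: length = 4
Step 1: length = 6
Step 2: length = 10


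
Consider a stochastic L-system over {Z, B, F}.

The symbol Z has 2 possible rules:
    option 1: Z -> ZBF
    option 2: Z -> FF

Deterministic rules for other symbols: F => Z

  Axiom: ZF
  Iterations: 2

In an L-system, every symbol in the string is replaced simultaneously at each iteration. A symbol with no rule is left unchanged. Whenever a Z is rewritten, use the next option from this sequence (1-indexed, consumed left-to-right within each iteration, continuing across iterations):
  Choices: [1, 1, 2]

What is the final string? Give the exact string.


Step 0: ZF
Step 1: ZBFZ  (used choices [1])
Step 2: ZBFBZFF  (used choices [1, 2])

Answer: ZBFBZFF


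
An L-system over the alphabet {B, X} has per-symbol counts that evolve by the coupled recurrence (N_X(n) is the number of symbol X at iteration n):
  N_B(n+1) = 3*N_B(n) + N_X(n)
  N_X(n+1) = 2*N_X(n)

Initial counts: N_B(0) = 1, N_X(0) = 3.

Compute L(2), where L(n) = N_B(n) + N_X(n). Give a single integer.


Step 0: N_B=1, N_X=3, L=4
Step 1: N_B=6, N_X=6, L=12
Step 2: N_B=24, N_X=12, L=36

Answer: 36


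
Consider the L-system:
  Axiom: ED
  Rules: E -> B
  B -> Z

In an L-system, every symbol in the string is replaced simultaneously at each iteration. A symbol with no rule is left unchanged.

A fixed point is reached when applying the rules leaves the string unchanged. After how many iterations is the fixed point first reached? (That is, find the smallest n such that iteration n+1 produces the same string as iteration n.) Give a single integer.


Answer: 2

Derivation:
Step 0: ED
Step 1: BD
Step 2: ZD
Step 3: ZD  (unchanged — fixed point at step 2)


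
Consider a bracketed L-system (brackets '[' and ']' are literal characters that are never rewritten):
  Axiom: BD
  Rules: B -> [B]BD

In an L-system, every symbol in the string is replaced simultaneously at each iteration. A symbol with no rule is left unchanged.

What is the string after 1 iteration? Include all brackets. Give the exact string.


Answer: [B]BDD

Derivation:
Step 0: BD
Step 1: [B]BDD


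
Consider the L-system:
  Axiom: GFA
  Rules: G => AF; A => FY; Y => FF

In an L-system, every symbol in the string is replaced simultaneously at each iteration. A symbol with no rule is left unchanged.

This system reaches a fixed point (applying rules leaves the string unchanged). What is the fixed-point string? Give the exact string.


Step 0: GFA
Step 1: AFFFY
Step 2: FYFFFFF
Step 3: FFFFFFFF
Step 4: FFFFFFFF  (unchanged — fixed point at step 3)

Answer: FFFFFFFF


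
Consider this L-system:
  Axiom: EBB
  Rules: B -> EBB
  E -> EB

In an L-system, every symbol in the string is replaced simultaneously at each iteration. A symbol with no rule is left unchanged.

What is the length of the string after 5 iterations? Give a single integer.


Answer: 377

Derivation:
Step 0: length = 3
Step 1: length = 8
Step 2: length = 21
Step 3: length = 55
Step 4: length = 144
Step 5: length = 377


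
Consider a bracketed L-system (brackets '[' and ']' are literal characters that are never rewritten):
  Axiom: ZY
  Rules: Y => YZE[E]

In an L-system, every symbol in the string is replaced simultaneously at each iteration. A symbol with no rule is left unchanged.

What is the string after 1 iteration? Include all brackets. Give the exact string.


Answer: ZYZE[E]

Derivation:
Step 0: ZY
Step 1: ZYZE[E]


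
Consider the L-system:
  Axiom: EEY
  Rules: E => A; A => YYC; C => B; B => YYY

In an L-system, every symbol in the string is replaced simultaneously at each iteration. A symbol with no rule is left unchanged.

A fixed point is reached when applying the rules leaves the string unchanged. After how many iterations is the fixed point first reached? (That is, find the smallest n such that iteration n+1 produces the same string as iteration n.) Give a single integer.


Step 0: EEY
Step 1: AAY
Step 2: YYCYYCY
Step 3: YYBYYBY
Step 4: YYYYYYYYYYY
Step 5: YYYYYYYYYYY  (unchanged — fixed point at step 4)

Answer: 4


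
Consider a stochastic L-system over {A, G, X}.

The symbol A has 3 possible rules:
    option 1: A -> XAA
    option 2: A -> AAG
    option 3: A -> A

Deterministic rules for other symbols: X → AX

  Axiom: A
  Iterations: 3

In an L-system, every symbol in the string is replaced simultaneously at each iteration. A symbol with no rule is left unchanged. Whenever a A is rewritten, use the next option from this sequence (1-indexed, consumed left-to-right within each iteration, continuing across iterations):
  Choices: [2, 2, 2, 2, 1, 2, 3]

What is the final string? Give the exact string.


Answer: AAGXAAGAAGAGG

Derivation:
Step 0: A
Step 1: AAG  (used choices [2])
Step 2: AAGAAGG  (used choices [2, 2])
Step 3: AAGXAAGAAGAGG  (used choices [2, 1, 2, 3])


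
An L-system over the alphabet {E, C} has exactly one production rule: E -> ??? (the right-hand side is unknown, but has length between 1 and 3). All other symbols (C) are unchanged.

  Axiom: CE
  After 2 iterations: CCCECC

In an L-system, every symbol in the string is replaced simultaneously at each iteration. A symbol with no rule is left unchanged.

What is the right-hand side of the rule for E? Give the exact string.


Trying E -> CEC:
  Step 0: CE
  Step 1: CCEC
  Step 2: CCCECC
Matches the given result.

Answer: CEC


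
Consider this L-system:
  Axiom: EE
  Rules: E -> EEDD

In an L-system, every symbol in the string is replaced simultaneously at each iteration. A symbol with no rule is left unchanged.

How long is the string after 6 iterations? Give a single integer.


Answer: 380

Derivation:
Step 0: length = 2
Step 1: length = 8
Step 2: length = 20
Step 3: length = 44
Step 4: length = 92
Step 5: length = 188
Step 6: length = 380


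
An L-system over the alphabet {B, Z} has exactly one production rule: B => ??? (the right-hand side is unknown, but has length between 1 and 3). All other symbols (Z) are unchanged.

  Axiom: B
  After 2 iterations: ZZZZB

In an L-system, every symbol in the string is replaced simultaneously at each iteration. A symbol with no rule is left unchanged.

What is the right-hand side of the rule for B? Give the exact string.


Trying B => ZZB:
  Step 0: B
  Step 1: ZZB
  Step 2: ZZZZB
Matches the given result.

Answer: ZZB


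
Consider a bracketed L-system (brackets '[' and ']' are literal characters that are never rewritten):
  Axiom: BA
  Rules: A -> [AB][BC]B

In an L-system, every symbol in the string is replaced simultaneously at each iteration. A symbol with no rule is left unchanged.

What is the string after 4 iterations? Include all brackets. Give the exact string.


Step 0: BA
Step 1: B[AB][BC]B
Step 2: B[[AB][BC]BB][BC]B
Step 3: B[[[AB][BC]BB][BC]BB][BC]B
Step 4: B[[[[AB][BC]BB][BC]BB][BC]BB][BC]B

Answer: B[[[[AB][BC]BB][BC]BB][BC]BB][BC]B


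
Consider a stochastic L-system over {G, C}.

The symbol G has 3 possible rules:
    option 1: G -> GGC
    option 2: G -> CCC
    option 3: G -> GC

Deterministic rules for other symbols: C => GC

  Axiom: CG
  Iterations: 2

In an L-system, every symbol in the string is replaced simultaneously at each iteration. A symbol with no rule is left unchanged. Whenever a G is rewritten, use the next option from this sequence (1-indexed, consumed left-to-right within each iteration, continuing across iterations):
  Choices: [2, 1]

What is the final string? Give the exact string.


Answer: GGCGCGCGCGC

Derivation:
Step 0: CG
Step 1: GCCCC  (used choices [2])
Step 2: GGCGCGCGCGC  (used choices [1])


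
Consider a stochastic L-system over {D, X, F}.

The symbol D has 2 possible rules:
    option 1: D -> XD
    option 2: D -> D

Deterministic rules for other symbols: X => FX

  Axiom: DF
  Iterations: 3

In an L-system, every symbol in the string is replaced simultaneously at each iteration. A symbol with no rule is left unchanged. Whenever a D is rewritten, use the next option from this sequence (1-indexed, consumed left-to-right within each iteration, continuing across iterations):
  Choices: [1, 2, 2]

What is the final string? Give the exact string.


Step 0: DF
Step 1: XDF  (used choices [1])
Step 2: FXDF  (used choices [2])
Step 3: FFXDF  (used choices [2])

Answer: FFXDF


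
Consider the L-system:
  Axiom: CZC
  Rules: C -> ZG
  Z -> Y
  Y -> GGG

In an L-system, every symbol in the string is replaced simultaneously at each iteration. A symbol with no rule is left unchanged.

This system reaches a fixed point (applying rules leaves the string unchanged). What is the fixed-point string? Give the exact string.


Answer: GGGGGGGGGGG

Derivation:
Step 0: CZC
Step 1: ZGYZG
Step 2: YGGGGYG
Step 3: GGGGGGGGGGG
Step 4: GGGGGGGGGGG  (unchanged — fixed point at step 3)


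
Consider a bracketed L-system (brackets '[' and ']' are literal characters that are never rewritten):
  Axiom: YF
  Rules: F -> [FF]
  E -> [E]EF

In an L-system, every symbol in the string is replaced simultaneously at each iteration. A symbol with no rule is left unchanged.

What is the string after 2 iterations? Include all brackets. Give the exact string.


Step 0: YF
Step 1: Y[FF]
Step 2: Y[[FF][FF]]

Answer: Y[[FF][FF]]


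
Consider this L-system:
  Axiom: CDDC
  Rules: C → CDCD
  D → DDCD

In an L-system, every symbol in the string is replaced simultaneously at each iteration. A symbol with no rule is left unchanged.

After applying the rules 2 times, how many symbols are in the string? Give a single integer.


Answer: 64

Derivation:
Step 0: length = 4
Step 1: length = 16
Step 2: length = 64


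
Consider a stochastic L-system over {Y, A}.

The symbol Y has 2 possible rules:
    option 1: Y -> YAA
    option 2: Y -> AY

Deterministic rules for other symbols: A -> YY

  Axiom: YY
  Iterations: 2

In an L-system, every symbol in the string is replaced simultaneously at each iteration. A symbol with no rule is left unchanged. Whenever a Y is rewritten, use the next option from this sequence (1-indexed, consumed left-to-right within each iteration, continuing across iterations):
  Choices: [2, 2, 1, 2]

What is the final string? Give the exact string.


Answer: YYYAAYYAY

Derivation:
Step 0: YY
Step 1: AYAY  (used choices [2, 2])
Step 2: YYYAAYYAY  (used choices [1, 2])


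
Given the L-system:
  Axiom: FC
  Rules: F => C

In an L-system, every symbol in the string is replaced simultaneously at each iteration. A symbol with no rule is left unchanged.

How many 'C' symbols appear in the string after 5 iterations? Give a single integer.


Answer: 2

Derivation:
Step 0: FC  (1 'C')
Step 1: CC  (2 'C')
Step 2: CC  (2 'C')
Step 3: CC  (2 'C')
Step 4: CC  (2 'C')
Step 5: CC  (2 'C')


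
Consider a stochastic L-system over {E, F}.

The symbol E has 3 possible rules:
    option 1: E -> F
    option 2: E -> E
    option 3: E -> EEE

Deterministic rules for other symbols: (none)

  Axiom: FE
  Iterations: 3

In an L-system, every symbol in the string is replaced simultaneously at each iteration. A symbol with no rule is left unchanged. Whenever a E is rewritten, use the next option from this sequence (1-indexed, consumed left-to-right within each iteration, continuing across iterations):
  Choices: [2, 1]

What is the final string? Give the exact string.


Answer: FF

Derivation:
Step 0: FE
Step 1: FE  (used choices [2])
Step 2: FF  (used choices [1])
Step 3: FF  (used choices [])


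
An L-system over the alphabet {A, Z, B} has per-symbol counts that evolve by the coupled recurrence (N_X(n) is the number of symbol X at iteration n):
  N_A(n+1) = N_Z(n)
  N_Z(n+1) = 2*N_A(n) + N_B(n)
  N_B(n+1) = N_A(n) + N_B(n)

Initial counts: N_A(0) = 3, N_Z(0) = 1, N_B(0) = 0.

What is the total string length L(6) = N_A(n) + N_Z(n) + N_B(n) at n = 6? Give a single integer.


Step 0: N_A=3, N_Z=1, N_B=0, L=4
Step 1: N_A=1, N_Z=6, N_B=3, L=10
Step 2: N_A=6, N_Z=5, N_B=4, L=15
Step 3: N_A=5, N_Z=16, N_B=10, L=31
Step 4: N_A=16, N_Z=20, N_B=15, L=51
Step 5: N_A=20, N_Z=47, N_B=31, L=98
Step 6: N_A=47, N_Z=71, N_B=51, L=169

Answer: 169
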